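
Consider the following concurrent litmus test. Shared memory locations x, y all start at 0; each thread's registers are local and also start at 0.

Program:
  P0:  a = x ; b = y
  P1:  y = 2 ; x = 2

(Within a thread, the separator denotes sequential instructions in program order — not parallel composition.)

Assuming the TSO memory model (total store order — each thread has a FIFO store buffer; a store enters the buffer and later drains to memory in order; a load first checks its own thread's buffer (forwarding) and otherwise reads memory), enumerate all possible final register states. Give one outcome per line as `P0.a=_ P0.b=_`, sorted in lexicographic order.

outcome vector order: (P0.a,P0.b)
|TSO outcomes| = 3

P0.a=0 P0.b=0
P0.a=0 P0.b=2
P0.a=2 P0.b=2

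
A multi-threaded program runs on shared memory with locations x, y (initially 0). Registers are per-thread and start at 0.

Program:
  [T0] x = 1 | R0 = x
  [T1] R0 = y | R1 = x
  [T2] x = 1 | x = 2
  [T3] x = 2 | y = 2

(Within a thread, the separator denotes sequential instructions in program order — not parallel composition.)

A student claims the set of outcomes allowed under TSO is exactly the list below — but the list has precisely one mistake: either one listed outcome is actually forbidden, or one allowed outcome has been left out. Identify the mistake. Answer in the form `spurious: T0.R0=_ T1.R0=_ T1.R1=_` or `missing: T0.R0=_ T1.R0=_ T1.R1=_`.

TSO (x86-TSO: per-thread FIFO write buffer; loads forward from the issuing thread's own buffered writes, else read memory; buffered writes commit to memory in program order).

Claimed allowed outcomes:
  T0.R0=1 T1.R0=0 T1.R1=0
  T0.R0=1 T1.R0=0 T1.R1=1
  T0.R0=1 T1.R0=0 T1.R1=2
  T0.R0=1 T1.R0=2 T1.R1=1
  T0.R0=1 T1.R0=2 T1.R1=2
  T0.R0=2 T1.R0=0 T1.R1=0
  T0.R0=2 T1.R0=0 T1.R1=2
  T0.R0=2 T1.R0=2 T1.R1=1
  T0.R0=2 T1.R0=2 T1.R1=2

missing: T0.R0=2 T1.R0=0 T1.R1=1

outcome vector order: (T0.R0,T1.R0,T1.R1)
TSO: 10 outcomes — {<1 0 0> <1 0 1> <1 0 2> <1 2 1> <1 2 2> <2 0 0> <2 0 1> <2 0 2> <2 2 1> <2 2 2>}
TSO∖claimed = {<2 0 1>}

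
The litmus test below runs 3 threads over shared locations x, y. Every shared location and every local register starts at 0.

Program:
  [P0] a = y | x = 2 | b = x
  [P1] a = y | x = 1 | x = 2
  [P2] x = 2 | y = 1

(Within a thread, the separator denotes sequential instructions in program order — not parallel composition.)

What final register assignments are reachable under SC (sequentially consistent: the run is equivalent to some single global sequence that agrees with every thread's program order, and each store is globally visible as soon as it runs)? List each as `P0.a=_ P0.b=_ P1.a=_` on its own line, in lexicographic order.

P0.a=0 P0.b=1 P1.a=0
P0.a=0 P0.b=1 P1.a=1
P0.a=0 P0.b=2 P1.a=0
P0.a=0 P0.b=2 P1.a=1
P0.a=1 P0.b=1 P1.a=0
P0.a=1 P0.b=1 P1.a=1
P0.a=1 P0.b=2 P1.a=0
P0.a=1 P0.b=2 P1.a=1

outcome vector order: (P0.a,P0.b,P1.a)
|SC outcomes| = 8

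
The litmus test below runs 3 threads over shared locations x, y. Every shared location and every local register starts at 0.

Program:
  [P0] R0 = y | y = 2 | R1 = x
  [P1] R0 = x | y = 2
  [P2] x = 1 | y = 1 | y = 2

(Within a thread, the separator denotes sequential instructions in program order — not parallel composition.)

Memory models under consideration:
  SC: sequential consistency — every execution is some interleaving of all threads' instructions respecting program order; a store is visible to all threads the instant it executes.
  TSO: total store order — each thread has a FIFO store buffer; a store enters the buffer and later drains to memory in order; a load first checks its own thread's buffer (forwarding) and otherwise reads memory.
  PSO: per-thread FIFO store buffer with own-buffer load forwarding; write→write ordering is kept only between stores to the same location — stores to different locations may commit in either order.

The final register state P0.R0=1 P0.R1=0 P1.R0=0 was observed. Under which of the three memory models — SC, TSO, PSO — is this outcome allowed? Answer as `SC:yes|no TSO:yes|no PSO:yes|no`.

outcome vector order: (P0.R0,P0.R1,P1.R0)
under SC → <0 0 0>, <0 0 1>, <0 1 0>, <0 1 1>, <1 1 0>, <1 1 1>, <2 0 0>, <2 1 0>, <2 1 1>
under TSO → <0 0 0>, <0 0 1>, <0 1 0>, <0 1 1>, <1 1 0>, <1 1 1>, <2 0 0>, <2 1 0>, <2 1 1>
under PSO → <0 0 0>, <0 0 1>, <0 1 0>, <0 1 1>, <1 0 0>, <1 0 1>, <1 1 0>, <1 1 1>, <2 0 0>, <2 0 1>, <2 1 0>, <2 1 1>
target <1 0 0> ∈ {PSO}

SC:no TSO:no PSO:yes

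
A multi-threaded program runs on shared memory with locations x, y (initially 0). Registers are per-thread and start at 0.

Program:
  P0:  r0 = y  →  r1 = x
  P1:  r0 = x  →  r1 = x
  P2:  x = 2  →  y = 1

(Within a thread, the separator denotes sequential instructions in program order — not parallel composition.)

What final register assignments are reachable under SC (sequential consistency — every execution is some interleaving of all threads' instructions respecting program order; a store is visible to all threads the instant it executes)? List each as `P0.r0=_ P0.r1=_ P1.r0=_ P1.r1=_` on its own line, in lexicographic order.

outcome vector order: (P0.r0,P0.r1,P1.r0,P1.r1)
|SC outcomes| = 9

P0.r0=0 P0.r1=0 P1.r0=0 P1.r1=0
P0.r0=0 P0.r1=0 P1.r0=0 P1.r1=2
P0.r0=0 P0.r1=0 P1.r0=2 P1.r1=2
P0.r0=0 P0.r1=2 P1.r0=0 P1.r1=0
P0.r0=0 P0.r1=2 P1.r0=0 P1.r1=2
P0.r0=0 P0.r1=2 P1.r0=2 P1.r1=2
P0.r0=1 P0.r1=2 P1.r0=0 P1.r1=0
P0.r0=1 P0.r1=2 P1.r0=0 P1.r1=2
P0.r0=1 P0.r1=2 P1.r0=2 P1.r1=2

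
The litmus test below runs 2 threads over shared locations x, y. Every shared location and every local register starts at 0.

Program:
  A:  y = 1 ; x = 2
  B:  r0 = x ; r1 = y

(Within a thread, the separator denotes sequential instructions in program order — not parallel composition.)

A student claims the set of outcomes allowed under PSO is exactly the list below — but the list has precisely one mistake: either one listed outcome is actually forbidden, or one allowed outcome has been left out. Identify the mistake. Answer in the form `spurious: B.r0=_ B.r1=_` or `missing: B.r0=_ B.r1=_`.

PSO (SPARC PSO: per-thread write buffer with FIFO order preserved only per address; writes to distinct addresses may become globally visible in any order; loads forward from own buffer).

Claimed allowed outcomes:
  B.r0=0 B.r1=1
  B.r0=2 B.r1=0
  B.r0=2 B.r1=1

outcome vector order: (B.r0,B.r1)
[PSO] allowed = {0/0 0/1 2/0 2/1}
PSO∖claimed = {0/0}

missing: B.r0=0 B.r1=0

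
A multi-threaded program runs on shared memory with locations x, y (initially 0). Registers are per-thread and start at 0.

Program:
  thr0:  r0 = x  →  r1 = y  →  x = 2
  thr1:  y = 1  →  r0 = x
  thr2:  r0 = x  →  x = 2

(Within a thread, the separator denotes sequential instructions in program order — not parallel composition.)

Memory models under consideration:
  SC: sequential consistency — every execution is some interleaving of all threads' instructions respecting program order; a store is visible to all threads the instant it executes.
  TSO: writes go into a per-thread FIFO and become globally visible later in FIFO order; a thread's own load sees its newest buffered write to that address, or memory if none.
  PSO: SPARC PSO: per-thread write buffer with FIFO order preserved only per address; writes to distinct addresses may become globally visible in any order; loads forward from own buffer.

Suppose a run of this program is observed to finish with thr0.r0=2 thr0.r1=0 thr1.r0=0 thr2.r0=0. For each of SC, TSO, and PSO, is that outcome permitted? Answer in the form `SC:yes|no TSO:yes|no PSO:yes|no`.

SC:no TSO:yes PSO:yes

outcome vector order: (thr0.r0,thr0.r1,thr1.r0,thr2.r0)
SC (11): 0000 0002 0020 0022 0100 0102 0120 0122 2020 2100 2120
TSO (12): 0000 0002 0020 0022 0100 0102 0120 0122 2000 2020 2100 2120
PSO (12): 0000 0002 0020 0022 0100 0102 0120 0122 2000 2020 2100 2120
target 2000 ∈ {TSO,PSO}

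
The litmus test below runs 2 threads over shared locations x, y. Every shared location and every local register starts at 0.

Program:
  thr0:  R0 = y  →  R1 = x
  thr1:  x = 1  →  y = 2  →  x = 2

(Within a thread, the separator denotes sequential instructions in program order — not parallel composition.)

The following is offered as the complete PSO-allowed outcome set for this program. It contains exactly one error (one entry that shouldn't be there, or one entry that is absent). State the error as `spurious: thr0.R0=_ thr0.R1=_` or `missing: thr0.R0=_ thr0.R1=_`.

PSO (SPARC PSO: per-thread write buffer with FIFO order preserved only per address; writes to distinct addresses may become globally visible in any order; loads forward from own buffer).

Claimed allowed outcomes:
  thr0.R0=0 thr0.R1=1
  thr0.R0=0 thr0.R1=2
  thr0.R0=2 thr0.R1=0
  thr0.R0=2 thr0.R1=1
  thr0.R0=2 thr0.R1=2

outcome vector order: (thr0.R0,thr0.R1)
under PSO → 0/0 0/1 0/2 2/0 2/1 2/2
PSO∖claimed = {0/0}

missing: thr0.R0=0 thr0.R1=0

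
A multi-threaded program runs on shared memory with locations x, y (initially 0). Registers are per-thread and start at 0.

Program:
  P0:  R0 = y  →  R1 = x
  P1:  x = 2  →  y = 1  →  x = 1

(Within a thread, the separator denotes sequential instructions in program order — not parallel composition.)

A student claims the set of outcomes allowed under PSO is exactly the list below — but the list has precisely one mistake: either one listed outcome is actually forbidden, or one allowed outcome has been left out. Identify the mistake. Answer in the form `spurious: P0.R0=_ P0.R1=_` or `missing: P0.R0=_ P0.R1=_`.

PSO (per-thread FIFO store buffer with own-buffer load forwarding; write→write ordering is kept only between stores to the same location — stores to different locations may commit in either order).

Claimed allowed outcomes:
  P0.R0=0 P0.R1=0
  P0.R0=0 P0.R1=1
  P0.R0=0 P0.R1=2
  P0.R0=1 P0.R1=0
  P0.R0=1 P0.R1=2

outcome vector order: (P0.R0,P0.R1)
PSO: 6 outcomes — {0/0; 0/1; 0/2; 1/0; 1/1; 1/2}
PSO∖claimed = {1/1}

missing: P0.R0=1 P0.R1=1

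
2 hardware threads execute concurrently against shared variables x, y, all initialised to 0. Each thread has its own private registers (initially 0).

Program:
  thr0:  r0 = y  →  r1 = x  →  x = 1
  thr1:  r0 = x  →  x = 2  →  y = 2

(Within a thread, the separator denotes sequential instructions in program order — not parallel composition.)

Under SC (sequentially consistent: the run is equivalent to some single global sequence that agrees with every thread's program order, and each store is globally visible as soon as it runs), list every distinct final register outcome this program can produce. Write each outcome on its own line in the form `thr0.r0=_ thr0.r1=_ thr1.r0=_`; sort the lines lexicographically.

outcome vector order: (thr0.r0,thr0.r1,thr1.r0)
|SC outcomes| = 4

thr0.r0=0 thr0.r1=0 thr1.r0=0
thr0.r0=0 thr0.r1=0 thr1.r0=1
thr0.r0=0 thr0.r1=2 thr1.r0=0
thr0.r0=2 thr0.r1=2 thr1.r0=0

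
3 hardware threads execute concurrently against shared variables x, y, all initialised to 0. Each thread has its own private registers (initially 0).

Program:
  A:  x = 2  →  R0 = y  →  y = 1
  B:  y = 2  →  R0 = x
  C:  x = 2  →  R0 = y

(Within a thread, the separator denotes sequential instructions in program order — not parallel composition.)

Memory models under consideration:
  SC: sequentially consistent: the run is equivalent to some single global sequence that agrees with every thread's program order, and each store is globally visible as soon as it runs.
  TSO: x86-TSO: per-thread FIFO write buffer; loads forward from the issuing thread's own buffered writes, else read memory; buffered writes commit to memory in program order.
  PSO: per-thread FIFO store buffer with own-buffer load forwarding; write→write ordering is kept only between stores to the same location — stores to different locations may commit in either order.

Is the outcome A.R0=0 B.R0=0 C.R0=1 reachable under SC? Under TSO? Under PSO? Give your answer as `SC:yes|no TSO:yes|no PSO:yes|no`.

SC:no TSO:yes PSO:yes

outcome vector order: (A.R0,B.R0,C.R0)
SC (8): 0/2/0, 0/2/1, 0/2/2, 2/0/1, 2/0/2, 2/2/0, 2/2/1, 2/2/2
TSO (12): 0/0/0, 0/0/1, 0/0/2, 0/2/0, 0/2/1, 0/2/2, 2/0/0, 2/0/1, 2/0/2, 2/2/0, 2/2/1, 2/2/2
PSO (12): 0/0/0, 0/0/1, 0/0/2, 0/2/0, 0/2/1, 0/2/2, 2/0/0, 2/0/1, 2/0/2, 2/2/0, 2/2/1, 2/2/2
target 0/0/1 ∈ {TSO,PSO}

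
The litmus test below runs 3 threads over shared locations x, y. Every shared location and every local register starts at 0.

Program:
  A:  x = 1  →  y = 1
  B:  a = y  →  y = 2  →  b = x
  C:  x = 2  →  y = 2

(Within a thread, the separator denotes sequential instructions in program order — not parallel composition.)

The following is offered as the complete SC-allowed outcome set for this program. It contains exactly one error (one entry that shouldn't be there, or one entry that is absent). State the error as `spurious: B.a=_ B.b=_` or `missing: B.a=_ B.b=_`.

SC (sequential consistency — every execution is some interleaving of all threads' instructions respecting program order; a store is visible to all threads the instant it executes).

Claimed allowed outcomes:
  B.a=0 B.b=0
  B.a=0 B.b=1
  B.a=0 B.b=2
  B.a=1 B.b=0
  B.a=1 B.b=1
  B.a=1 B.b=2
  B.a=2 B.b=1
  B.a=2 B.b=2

outcome vector order: (B.a,B.b)
[SC] allowed = {(0,0); (0,1); (0,2); (1,1); (1,2); (2,1); (2,2)}
claimed∖SC = {(1,0)}

spurious: B.a=1 B.b=0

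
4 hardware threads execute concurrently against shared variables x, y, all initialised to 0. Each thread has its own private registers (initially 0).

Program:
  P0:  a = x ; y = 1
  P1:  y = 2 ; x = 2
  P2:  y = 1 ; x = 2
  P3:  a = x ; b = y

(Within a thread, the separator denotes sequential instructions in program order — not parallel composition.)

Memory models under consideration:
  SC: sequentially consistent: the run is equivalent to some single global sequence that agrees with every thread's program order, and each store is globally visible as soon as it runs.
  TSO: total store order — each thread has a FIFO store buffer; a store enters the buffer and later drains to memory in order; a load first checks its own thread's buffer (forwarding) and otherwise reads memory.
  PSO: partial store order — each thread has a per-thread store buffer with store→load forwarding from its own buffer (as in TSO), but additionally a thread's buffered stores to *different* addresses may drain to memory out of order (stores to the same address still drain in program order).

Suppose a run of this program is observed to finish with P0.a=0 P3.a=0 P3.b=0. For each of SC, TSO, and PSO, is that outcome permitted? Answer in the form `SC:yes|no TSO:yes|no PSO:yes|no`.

outcome vector order: (P0.a,P3.a,P3.b)
SC: 10 outcomes — {(0,0,0), (0,0,1), (0,0,2), (0,2,1), (0,2,2), (2,0,0), (2,0,1), (2,0,2), (2,2,1), (2,2,2)}
TSO: 10 outcomes — {(0,0,0), (0,0,1), (0,0,2), (0,2,1), (0,2,2), (2,0,0), (2,0,1), (2,0,2), (2,2,1), (2,2,2)}
PSO: 12 outcomes — {(0,0,0), (0,0,1), (0,0,2), (0,2,0), (0,2,1), (0,2,2), (2,0,0), (2,0,1), (2,0,2), (2,2,0), (2,2,1), (2,2,2)}
target (0,0,0) ∈ {SC,TSO,PSO}

SC:yes TSO:yes PSO:yes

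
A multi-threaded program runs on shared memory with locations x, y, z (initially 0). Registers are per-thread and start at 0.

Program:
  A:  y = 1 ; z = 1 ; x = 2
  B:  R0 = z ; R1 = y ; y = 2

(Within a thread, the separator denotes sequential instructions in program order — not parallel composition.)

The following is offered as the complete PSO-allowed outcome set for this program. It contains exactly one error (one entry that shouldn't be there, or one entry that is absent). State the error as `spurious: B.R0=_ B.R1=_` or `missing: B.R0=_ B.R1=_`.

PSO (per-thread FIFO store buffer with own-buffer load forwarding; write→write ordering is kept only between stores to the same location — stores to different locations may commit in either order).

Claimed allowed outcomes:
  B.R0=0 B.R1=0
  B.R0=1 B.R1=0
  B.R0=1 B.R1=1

missing: B.R0=0 B.R1=1

outcome vector order: (B.R0,B.R1)
[PSO] allowed = {0/0 0/1 1/0 1/1}
PSO∖claimed = {0/1}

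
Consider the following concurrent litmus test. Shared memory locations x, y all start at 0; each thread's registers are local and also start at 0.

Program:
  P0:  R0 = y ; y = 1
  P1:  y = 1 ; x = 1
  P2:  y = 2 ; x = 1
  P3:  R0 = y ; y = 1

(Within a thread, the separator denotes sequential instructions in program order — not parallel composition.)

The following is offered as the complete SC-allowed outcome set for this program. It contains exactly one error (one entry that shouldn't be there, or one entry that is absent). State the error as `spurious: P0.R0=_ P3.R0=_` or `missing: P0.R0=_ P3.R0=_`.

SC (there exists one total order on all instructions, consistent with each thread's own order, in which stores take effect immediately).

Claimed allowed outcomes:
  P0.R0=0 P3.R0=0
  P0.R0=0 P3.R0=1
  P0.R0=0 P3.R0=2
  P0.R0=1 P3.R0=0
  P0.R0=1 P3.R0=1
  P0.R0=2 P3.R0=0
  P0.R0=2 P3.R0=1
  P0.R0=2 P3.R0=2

outcome vector order: (P0.R0,P3.R0)
SC: 9 outcomes — {00, 01, 02, 10, 11, 12, 20, 21, 22}
SC∖claimed = {12}

missing: P0.R0=1 P3.R0=2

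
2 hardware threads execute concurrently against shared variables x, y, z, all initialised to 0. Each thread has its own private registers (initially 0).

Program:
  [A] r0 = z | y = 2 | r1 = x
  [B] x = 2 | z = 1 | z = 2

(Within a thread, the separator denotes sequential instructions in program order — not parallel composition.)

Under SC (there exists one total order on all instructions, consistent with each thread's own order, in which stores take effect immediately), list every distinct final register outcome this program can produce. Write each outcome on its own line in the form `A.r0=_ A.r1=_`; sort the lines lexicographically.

outcome vector order: (A.r0,A.r1)
|SC outcomes| = 4

A.r0=0 A.r1=0
A.r0=0 A.r1=2
A.r0=1 A.r1=2
A.r0=2 A.r1=2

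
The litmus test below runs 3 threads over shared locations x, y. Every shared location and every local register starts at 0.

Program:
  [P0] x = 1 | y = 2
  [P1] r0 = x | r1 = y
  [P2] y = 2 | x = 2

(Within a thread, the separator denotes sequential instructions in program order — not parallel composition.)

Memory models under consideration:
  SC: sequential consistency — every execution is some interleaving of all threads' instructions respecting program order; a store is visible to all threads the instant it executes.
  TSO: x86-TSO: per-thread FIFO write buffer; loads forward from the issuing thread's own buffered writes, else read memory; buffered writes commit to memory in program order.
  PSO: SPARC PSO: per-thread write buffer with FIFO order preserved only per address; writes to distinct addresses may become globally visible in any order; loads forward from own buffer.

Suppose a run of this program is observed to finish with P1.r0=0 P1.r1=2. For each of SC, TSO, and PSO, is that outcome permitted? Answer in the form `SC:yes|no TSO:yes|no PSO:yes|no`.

SC:yes TSO:yes PSO:yes

outcome vector order: (P1.r0,P1.r1)
SC (5): (0,0) (0,2) (1,0) (1,2) (2,2)
TSO (5): (0,0) (0,2) (1,0) (1,2) (2,2)
PSO (6): (0,0) (0,2) (1,0) (1,2) (2,0) (2,2)
target (0,2) ∈ {SC,TSO,PSO}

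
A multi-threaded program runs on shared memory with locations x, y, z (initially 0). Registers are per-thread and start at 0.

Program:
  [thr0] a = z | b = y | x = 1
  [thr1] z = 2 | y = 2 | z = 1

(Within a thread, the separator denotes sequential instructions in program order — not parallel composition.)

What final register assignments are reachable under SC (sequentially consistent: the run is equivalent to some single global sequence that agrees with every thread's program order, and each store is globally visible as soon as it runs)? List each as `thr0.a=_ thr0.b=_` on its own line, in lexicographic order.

outcome vector order: (thr0.a,thr0.b)
|SC outcomes| = 5

thr0.a=0 thr0.b=0
thr0.a=0 thr0.b=2
thr0.a=1 thr0.b=2
thr0.a=2 thr0.b=0
thr0.a=2 thr0.b=2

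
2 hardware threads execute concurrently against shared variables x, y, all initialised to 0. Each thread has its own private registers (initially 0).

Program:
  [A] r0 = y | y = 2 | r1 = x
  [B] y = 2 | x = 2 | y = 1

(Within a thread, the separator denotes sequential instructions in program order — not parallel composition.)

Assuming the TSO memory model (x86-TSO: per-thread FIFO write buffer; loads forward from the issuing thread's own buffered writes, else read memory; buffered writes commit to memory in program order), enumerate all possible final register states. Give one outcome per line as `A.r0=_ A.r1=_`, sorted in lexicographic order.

outcome vector order: (A.r0,A.r1)
|TSO outcomes| = 5

A.r0=0 A.r1=0
A.r0=0 A.r1=2
A.r0=1 A.r1=2
A.r0=2 A.r1=0
A.r0=2 A.r1=2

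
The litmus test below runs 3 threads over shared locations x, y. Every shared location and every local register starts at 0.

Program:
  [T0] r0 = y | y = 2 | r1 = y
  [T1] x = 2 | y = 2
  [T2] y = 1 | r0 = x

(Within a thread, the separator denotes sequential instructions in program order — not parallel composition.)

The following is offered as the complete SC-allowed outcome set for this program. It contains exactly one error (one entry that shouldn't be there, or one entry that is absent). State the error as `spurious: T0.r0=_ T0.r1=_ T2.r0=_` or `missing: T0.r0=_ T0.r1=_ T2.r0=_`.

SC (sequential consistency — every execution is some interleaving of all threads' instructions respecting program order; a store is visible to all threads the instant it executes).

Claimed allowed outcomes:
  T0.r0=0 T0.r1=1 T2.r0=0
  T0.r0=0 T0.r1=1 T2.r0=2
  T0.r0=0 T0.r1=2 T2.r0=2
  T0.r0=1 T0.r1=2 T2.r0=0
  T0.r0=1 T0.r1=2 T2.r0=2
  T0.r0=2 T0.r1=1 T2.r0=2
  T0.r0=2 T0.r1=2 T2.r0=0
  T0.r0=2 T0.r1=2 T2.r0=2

missing: T0.r0=0 T0.r1=2 T2.r0=0

outcome vector order: (T0.r0,T0.r1,T2.r0)
under SC → (0,1,0), (0,1,2), (0,2,0), (0,2,2), (1,2,0), (1,2,2), (2,1,2), (2,2,0), (2,2,2)
SC∖claimed = {(0,2,0)}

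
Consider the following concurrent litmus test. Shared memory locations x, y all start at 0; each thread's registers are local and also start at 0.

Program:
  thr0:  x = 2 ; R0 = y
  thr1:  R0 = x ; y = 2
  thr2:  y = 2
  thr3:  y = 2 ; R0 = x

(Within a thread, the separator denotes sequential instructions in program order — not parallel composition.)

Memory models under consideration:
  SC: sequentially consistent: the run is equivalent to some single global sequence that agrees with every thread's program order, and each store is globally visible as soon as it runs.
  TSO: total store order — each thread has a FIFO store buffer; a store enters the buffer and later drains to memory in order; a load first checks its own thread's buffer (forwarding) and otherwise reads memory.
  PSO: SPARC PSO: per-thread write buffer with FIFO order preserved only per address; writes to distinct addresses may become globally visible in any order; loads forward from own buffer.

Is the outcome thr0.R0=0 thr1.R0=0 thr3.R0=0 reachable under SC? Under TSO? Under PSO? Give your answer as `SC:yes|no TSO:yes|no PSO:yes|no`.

outcome vector order: (thr0.R0,thr1.R0,thr3.R0)
[SC] allowed = {0/0/2 0/2/2 2/0/0 2/0/2 2/2/0 2/2/2}
[TSO] allowed = {0/0/0 0/0/2 0/2/0 0/2/2 2/0/0 2/0/2 2/2/0 2/2/2}
[PSO] allowed = {0/0/0 0/0/2 0/2/0 0/2/2 2/0/0 2/0/2 2/2/0 2/2/2}
target 0/0/0 ∈ {TSO,PSO}

SC:no TSO:yes PSO:yes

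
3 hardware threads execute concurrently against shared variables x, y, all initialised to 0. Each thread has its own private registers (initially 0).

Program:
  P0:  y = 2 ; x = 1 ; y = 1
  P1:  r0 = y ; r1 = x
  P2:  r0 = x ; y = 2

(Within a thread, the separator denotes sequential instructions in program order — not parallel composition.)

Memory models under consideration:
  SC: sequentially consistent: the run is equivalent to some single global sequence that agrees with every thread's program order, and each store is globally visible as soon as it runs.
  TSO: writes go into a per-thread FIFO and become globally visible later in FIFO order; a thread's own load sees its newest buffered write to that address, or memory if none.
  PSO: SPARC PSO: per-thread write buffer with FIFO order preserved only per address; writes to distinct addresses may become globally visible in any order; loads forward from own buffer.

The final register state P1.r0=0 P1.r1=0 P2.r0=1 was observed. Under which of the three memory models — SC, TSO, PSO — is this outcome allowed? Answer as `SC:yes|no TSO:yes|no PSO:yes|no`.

SC:yes TSO:yes PSO:yes

outcome vector order: (P1.r0,P1.r1,P2.r0)
SC: 10 outcomes — {(0,0,0); (0,0,1); (0,1,0); (0,1,1); (1,1,0); (1,1,1); (2,0,0); (2,0,1); (2,1,0); (2,1,1)}
TSO: 10 outcomes — {(0,0,0); (0,0,1); (0,1,0); (0,1,1); (1,1,0); (1,1,1); (2,0,0); (2,0,1); (2,1,0); (2,1,1)}
PSO: 12 outcomes — {(0,0,0); (0,0,1); (0,1,0); (0,1,1); (1,0,0); (1,0,1); (1,1,0); (1,1,1); (2,0,0); (2,0,1); (2,1,0); (2,1,1)}
target (0,0,1) ∈ {SC,TSO,PSO}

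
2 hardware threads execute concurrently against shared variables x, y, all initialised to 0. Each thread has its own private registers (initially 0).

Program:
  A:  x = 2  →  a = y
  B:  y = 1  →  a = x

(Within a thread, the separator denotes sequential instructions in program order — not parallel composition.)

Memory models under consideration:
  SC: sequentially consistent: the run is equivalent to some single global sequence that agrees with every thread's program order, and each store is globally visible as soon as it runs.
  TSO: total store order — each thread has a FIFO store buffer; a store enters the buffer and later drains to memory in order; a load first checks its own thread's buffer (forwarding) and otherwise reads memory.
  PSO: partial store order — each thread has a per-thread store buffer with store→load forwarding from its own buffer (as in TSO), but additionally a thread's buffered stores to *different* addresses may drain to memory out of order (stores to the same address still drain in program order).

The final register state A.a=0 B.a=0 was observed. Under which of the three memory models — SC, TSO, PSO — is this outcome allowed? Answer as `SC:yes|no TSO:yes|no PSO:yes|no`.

SC:no TSO:yes PSO:yes

outcome vector order: (A.a,B.a)
under SC → <0 2> <1 0> <1 2>
under TSO → <0 0> <0 2> <1 0> <1 2>
under PSO → <0 0> <0 2> <1 0> <1 2>
target <0 0> ∈ {TSO,PSO}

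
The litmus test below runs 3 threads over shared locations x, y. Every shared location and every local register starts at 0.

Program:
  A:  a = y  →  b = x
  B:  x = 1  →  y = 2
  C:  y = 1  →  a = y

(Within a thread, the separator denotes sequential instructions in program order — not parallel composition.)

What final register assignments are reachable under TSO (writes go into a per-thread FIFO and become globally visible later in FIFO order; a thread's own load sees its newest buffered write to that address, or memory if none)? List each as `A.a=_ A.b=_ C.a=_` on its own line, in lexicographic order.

outcome vector order: (A.a,A.b,C.a)
|TSO outcomes| = 10

A.a=0 A.b=0 C.a=1
A.a=0 A.b=0 C.a=2
A.a=0 A.b=1 C.a=1
A.a=0 A.b=1 C.a=2
A.a=1 A.b=0 C.a=1
A.a=1 A.b=0 C.a=2
A.a=1 A.b=1 C.a=1
A.a=1 A.b=1 C.a=2
A.a=2 A.b=1 C.a=1
A.a=2 A.b=1 C.a=2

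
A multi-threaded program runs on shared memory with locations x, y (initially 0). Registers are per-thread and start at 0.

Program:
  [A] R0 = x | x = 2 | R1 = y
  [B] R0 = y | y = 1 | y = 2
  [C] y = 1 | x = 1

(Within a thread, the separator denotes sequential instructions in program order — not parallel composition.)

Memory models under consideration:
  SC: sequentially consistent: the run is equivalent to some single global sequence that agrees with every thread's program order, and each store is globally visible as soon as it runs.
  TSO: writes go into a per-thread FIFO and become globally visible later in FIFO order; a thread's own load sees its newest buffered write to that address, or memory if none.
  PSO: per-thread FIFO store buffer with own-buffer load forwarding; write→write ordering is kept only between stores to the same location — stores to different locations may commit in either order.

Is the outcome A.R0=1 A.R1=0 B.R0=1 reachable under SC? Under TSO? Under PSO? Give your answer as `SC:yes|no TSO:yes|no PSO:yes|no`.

outcome vector order: (A.R0,A.R1,B.R0)
SC (10): <0 0 0> <0 0 1> <0 1 0> <0 1 1> <0 2 0> <0 2 1> <1 1 0> <1 1 1> <1 2 0> <1 2 1>
TSO (10): <0 0 0> <0 0 1> <0 1 0> <0 1 1> <0 2 0> <0 2 1> <1 1 0> <1 1 1> <1 2 0> <1 2 1>
PSO (12): <0 0 0> <0 0 1> <0 1 0> <0 1 1> <0 2 0> <0 2 1> <1 0 0> <1 0 1> <1 1 0> <1 1 1> <1 2 0> <1 2 1>
target <1 0 1> ∈ {PSO}

SC:no TSO:no PSO:yes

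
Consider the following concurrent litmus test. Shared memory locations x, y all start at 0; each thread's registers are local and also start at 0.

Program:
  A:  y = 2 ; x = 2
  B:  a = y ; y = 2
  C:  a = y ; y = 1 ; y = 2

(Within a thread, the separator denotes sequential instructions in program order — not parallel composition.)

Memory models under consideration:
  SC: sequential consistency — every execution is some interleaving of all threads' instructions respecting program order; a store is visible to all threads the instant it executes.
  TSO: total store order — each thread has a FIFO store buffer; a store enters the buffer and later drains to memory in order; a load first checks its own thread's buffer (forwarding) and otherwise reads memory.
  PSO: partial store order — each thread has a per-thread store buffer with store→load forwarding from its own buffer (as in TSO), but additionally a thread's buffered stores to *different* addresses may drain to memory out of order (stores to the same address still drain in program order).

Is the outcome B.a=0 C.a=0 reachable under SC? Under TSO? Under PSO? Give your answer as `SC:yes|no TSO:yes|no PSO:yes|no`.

SC:yes TSO:yes PSO:yes

outcome vector order: (B.a,C.a)
SC: 6 outcomes — {(0,0); (0,2); (1,0); (1,2); (2,0); (2,2)}
TSO: 6 outcomes — {(0,0); (0,2); (1,0); (1,2); (2,0); (2,2)}
PSO: 6 outcomes — {(0,0); (0,2); (1,0); (1,2); (2,0); (2,2)}
target (0,0) ∈ {SC,TSO,PSO}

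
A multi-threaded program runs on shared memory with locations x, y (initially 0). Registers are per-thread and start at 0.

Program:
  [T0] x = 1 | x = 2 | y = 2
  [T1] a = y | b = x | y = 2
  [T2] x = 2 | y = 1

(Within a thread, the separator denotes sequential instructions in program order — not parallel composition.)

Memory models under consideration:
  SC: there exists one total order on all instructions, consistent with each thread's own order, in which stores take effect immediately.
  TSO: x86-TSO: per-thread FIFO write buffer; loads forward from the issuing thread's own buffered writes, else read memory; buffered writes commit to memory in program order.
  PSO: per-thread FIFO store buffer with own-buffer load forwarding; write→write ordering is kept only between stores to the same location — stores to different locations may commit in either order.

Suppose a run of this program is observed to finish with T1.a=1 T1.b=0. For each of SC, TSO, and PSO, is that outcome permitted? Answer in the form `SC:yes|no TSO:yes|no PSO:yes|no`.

outcome vector order: (T1.a,T1.b)
SC: 6 outcomes — {<0 0>; <0 1>; <0 2>; <1 1>; <1 2>; <2 2>}
TSO: 6 outcomes — {<0 0>; <0 1>; <0 2>; <1 1>; <1 2>; <2 2>}
PSO: 9 outcomes — {<0 0>; <0 1>; <0 2>; <1 0>; <1 1>; <1 2>; <2 0>; <2 1>; <2 2>}
target <1 0> ∈ {PSO}

SC:no TSO:no PSO:yes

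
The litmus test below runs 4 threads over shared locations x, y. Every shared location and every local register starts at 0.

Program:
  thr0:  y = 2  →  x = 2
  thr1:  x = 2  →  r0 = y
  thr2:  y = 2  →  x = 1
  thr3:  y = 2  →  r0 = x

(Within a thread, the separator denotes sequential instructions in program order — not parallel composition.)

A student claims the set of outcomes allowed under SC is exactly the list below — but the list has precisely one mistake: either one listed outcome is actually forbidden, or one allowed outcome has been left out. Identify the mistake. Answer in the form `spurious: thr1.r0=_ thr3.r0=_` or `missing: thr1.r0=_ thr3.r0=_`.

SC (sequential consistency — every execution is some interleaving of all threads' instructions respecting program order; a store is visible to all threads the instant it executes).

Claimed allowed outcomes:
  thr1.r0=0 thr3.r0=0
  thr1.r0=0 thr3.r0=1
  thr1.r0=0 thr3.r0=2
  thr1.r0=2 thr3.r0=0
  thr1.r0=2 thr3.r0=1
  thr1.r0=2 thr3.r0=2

outcome vector order: (thr1.r0,thr3.r0)
SC: 5 outcomes — {(0,1) (0,2) (2,0) (2,1) (2,2)}
claimed∖SC = {(0,0)}

spurious: thr1.r0=0 thr3.r0=0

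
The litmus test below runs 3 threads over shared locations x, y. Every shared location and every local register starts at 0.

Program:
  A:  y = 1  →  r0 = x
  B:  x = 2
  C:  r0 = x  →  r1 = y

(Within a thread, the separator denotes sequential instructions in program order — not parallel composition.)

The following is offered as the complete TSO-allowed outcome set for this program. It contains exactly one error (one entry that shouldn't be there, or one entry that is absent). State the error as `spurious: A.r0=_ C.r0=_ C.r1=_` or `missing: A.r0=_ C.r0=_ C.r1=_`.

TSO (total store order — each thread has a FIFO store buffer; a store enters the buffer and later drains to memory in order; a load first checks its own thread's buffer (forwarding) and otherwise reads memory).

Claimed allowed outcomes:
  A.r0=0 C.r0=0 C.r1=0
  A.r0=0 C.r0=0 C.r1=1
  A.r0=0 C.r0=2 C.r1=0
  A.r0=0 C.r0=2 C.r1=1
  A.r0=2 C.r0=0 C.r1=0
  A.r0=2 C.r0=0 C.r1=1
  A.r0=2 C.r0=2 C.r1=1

missing: A.r0=2 C.r0=2 C.r1=0

outcome vector order: (A.r0,C.r0,C.r1)
TSO: 8 outcomes — {(0,0,0), (0,0,1), (0,2,0), (0,2,1), (2,0,0), (2,0,1), (2,2,0), (2,2,1)}
TSO∖claimed = {(2,2,0)}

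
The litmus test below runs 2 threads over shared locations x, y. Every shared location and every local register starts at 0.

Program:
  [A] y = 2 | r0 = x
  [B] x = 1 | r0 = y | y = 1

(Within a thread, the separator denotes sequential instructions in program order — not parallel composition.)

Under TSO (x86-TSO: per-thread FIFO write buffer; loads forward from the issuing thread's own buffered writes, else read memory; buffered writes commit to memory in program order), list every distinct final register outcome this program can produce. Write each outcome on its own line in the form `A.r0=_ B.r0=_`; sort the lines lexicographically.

A.r0=0 B.r0=0
A.r0=0 B.r0=2
A.r0=1 B.r0=0
A.r0=1 B.r0=2

outcome vector order: (A.r0,B.r0)
|TSO outcomes| = 4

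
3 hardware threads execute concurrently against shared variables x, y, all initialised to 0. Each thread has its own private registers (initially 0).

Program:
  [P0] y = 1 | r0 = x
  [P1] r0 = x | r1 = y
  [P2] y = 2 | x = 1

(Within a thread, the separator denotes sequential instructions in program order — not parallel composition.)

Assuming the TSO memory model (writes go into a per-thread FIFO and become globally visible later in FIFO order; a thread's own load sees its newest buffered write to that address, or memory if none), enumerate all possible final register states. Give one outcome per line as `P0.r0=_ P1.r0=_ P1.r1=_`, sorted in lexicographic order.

outcome vector order: (P0.r0,P1.r0,P1.r1)
|TSO outcomes| = 10

P0.r0=0 P1.r0=0 P1.r1=0
P0.r0=0 P1.r0=0 P1.r1=1
P0.r0=0 P1.r0=0 P1.r1=2
P0.r0=0 P1.r0=1 P1.r1=1
P0.r0=0 P1.r0=1 P1.r1=2
P0.r0=1 P1.r0=0 P1.r1=0
P0.r0=1 P1.r0=0 P1.r1=1
P0.r0=1 P1.r0=0 P1.r1=2
P0.r0=1 P1.r0=1 P1.r1=1
P0.r0=1 P1.r0=1 P1.r1=2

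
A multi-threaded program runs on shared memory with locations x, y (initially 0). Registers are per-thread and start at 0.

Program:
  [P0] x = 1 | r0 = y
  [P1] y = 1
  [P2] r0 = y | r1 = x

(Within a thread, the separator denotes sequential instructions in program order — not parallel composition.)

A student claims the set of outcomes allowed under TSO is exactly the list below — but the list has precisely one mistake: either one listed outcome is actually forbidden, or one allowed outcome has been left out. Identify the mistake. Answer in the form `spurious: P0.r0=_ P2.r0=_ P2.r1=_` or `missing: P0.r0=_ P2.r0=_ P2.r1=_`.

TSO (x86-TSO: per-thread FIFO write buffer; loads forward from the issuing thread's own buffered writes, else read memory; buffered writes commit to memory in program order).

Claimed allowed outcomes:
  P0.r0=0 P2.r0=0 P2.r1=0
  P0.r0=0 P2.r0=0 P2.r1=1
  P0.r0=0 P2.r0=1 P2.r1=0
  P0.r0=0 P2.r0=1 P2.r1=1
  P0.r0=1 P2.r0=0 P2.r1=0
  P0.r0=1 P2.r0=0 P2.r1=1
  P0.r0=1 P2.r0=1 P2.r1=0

outcome vector order: (P0.r0,P2.r0,P2.r1)
TSO (8): 0/0/0; 0/0/1; 0/1/0; 0/1/1; 1/0/0; 1/0/1; 1/1/0; 1/1/1
TSO∖claimed = {1/1/1}

missing: P0.r0=1 P2.r0=1 P2.r1=1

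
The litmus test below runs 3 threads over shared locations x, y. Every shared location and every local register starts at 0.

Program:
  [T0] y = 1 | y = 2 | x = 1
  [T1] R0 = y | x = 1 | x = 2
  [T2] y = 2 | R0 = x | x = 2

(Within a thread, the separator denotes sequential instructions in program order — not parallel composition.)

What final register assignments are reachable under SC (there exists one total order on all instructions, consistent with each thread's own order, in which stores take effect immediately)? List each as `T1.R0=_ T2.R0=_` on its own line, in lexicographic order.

outcome vector order: (T1.R0,T2.R0)
|SC outcomes| = 9

T1.R0=0 T2.R0=0
T1.R0=0 T2.R0=1
T1.R0=0 T2.R0=2
T1.R0=1 T2.R0=0
T1.R0=1 T2.R0=1
T1.R0=1 T2.R0=2
T1.R0=2 T2.R0=0
T1.R0=2 T2.R0=1
T1.R0=2 T2.R0=2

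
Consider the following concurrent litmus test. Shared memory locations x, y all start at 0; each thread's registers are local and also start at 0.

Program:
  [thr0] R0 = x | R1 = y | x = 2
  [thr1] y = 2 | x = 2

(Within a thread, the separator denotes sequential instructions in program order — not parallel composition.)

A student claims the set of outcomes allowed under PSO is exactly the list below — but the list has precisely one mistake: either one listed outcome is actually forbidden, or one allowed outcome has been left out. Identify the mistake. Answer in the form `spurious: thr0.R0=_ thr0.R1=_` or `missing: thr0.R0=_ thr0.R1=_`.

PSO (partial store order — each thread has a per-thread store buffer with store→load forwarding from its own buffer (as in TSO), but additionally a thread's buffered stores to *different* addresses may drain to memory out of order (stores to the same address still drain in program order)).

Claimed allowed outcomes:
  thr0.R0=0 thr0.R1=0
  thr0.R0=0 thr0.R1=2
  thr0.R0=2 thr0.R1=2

outcome vector order: (thr0.R0,thr0.R1)
[PSO] allowed = {(0,0), (0,2), (2,0), (2,2)}
PSO∖claimed = {(2,0)}

missing: thr0.R0=2 thr0.R1=0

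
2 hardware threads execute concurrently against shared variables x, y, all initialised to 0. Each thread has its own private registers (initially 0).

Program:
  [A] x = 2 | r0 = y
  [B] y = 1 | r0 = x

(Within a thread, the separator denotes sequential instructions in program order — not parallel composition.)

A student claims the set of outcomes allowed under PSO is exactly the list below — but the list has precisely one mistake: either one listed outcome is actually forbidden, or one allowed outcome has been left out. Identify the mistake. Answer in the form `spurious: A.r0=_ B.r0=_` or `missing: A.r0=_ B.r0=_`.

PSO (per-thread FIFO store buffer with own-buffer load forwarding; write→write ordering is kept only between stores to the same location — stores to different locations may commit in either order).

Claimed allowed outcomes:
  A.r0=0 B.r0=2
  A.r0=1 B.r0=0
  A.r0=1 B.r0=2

outcome vector order: (A.r0,B.r0)
under PSO → <0 0> <0 2> <1 0> <1 2>
PSO∖claimed = {<0 0>}

missing: A.r0=0 B.r0=0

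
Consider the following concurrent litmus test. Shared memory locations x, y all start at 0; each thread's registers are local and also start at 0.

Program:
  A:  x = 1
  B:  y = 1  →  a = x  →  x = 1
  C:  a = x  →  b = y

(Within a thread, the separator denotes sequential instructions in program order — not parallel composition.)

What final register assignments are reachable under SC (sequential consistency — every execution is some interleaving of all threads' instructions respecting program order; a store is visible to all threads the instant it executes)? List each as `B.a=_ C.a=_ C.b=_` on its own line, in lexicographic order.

B.a=0 C.a=0 C.b=0
B.a=0 C.a=0 C.b=1
B.a=0 C.a=1 C.b=1
B.a=1 C.a=0 C.b=0
B.a=1 C.a=0 C.b=1
B.a=1 C.a=1 C.b=0
B.a=1 C.a=1 C.b=1

outcome vector order: (B.a,C.a,C.b)
|SC outcomes| = 7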